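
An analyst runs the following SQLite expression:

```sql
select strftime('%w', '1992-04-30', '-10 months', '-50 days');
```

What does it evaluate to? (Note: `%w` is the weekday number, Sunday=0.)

First apply '-10 months', '-50 days': 1992-04-30 → 1991-05-11.
1991-05-11 is a Saturday; with Sunday=0 that is 6.

6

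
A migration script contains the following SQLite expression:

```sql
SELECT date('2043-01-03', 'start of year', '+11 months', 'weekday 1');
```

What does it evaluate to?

`start of year` rewinds 2043-01-03 to 2043-01-01.
Adding +11 months to 2043-01-01 gives 2043-12-01.
`weekday 1` advances to the next Monday; 2043-12-01 is a Tuesday, so it moves forward to 2043-12-07.

2043-12-07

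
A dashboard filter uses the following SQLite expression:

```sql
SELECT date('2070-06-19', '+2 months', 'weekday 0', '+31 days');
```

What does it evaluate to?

Adding +2 months to 2070-06-19 gives 2070-08-19.
`weekday 0` advances to the next Sunday; 2070-08-19 is a Tuesday, so it moves forward to 2070-08-24.
August 2070 has 31 days; 7 remain after the 24th, so 8 days reach 2070-09-01.
Advancing 23 more days within September lands on 2070-09-24.

2070-09-24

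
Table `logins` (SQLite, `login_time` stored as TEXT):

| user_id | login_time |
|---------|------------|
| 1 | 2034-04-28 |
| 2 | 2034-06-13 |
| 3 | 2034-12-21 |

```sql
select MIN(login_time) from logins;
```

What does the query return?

2034-04-28

MIN over {2034-04-28, 2034-06-13, 2034-12-21}.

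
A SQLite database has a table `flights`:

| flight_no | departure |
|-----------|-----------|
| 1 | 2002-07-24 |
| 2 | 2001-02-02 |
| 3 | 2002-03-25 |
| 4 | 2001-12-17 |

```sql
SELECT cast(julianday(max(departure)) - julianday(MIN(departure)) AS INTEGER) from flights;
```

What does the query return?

537

MIN = 2001-02-02, MAX = 2002-07-24.
26 days remain in February 2001 after the 2nd (28 − 2).
Full months from March 2001 through June 2002 contribute their day counts.
Then 24 days into July 2002.
Total: 26 + 31 + 30 + 31 + 30 + 31 + 31 + 30 + 31 + 30 + 31 + 31 + 28 + 31 + 30 + 31 + 30 + 24 = 537.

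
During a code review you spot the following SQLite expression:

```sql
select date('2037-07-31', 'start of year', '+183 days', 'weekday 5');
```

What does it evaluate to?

`start of year` rewinds 2037-07-31 to 2037-01-01.
Applying '+183 days' to 2037-01-01: counting 183 days forward gives 2037-07-03.
`weekday 5` advances to the next Friday; 2037-07-03 is already a Friday, so it stays at 2037-07-03.

2037-07-03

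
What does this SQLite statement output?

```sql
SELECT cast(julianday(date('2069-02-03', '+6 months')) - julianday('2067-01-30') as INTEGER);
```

Adding +6 months to 2069-02-03 gives 2069-08-03.
1 day remains in January 2067 after the 30th (31 − 30).
Full months from February 2067 through July 2069 contribute their day counts.
Then 3 days into August 2069.
Total: 1 + 28 + 31 + 30 + 31 + 30 + 31 + 31 + 30 + 31 + 30 + 31 + 31 + 29 + 31 + 30 + 31 + 30 + 31 + 31 + 30 + 31 + 30 + 31 + 31 + 28 + 31 + 30 + 31 + 30 + 31 + 3 = 916.

916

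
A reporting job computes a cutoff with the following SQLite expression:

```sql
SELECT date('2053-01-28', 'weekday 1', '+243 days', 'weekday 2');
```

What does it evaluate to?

`weekday 1` advances to the next Monday; 2053-01-28 is a Tuesday, so it moves forward to 2053-02-03.
Applying '+243 days' to 2053-02-03: counting 243 days forward gives 2053-10-04.
`weekday 2` advances to the next Tuesday; 2053-10-04 is a Saturday, so it moves forward to 2053-10-07.

2053-10-07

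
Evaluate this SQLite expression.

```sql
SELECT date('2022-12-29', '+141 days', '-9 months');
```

Applying '+141 days' to 2022-12-29: counting 141 days forward gives 2023-05-19.
Adding -9 months to 2023-05-19 gives 2022-08-19.

2022-08-19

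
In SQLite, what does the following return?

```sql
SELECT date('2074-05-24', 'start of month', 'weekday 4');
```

`start of month` rewinds 2074-05-24 to 2074-05-01.
`weekday 4` advances to the next Thursday; 2074-05-01 is a Tuesday, so it moves forward to 2074-05-03.

2074-05-03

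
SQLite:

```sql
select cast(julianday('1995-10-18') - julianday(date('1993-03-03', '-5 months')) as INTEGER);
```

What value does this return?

Adding -5 months to 1993-03-03 gives 1992-10-03.
28 days remain in October 1992 after the 3rd (31 − 3).
Full months from November 1992 through September 1995 contribute their day counts.
Then 18 days into October 1995.
Total: 28 + 30 + 31 + 31 + 28 + 31 + 30 + 31 + 30 + 31 + 31 + 30 + 31 + 30 + 31 + 31 + 28 + 31 + 30 + 31 + 30 + 31 + 31 + 30 + 31 + 30 + 31 + 31 + 28 + 31 + 30 + 31 + 30 + 31 + 31 + 30 + 18 = 1110.

1110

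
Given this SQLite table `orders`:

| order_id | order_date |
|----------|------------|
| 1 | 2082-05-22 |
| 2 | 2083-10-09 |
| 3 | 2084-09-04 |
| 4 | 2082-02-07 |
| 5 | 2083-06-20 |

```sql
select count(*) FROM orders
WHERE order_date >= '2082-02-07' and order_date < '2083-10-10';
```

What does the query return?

Rows in [2082-02-07, 2083-10-10): 2082-05-22, 2083-10-09, 2082-02-07, 2083-06-20 → 4 rows.

4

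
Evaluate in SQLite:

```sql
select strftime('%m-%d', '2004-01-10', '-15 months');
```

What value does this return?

First apply '-15 months': 2004-01-10 → 2002-10-10.
`%m-%d` extracts the month-day: 10-10.

10-10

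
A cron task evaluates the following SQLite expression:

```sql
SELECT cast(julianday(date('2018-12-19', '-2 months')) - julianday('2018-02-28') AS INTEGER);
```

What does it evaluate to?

Adding -2 months to 2018-12-19 gives 2018-10-19.
0 days remain in February 2018 after the 28th (28 − 28).
Full months from March 2018 through September 2018 contribute their day counts.
Then 19 days into October 2018.
Total: 0 + 31 + 30 + 31 + 30 + 31 + 31 + 30 + 19 = 233.

233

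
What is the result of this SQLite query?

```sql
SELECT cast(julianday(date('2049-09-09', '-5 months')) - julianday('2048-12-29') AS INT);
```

Adding -5 months to 2049-09-09 gives 2049-04-09.
2 days remain in December 2048 after the 29th (31 − 29).
January 2049: 31 days.
February 2049: 28 days.
March 2049: 31 days.
Then 9 days into April 2049.
Total: 2 + 31 + 28 + 31 + 9 = 101.

101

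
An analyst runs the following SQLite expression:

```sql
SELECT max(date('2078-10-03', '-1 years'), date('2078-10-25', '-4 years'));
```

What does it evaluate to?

2077-10-03

date('2078-10-03', '-1 years') → 2077-10-03.
date('2078-10-25', '-4 years') → 2074-10-25.
Later of the two is 2077-10-03.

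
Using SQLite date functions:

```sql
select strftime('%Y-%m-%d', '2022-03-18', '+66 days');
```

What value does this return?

2022-05-23

First apply '+66 days': 2022-03-18 → 2022-05-23.
`%Y-%m-%d` extracts the ISO date: 2022-05-23.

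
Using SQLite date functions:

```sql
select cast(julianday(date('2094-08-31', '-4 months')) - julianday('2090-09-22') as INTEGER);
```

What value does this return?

Adding -4 months to 2094-08-31 targets 2094-04-31. April 2094 has only 30 days, so SQLite normalizes the 1-day overflow forward to 2094-05-01.
8 days remain in September 2090 after the 22nd (30 − 22).
Full months from October 2090 through April 2094 contribute their day counts.
Then 1 day into May 2094.
Total: 8 + 31 + 30 + 31 + 31 + 28 + 31 + 30 + 31 + 30 + 31 + 31 + 30 + 31 + 30 + 31 + 31 + 29 + 31 + 30 + 31 + 30 + 31 + 31 + 30 + 31 + 30 + 31 + 31 + 28 + 31 + 30 + 31 + 30 + 31 + 31 + 30 + 31 + 30 + 31 + 31 + 28 + 31 + 30 + 1 = 1317.

1317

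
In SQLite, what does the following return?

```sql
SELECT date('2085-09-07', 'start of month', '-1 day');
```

2085-08-31

`start of month` rewinds 2085-09-07 to 2085-09-01.
Going back 1 day from 2085-09-01 reaches 2085-08-31 (last day of August, 31 days).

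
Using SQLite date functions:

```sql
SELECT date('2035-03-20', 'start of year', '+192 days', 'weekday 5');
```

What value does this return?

2035-07-13

`start of year` rewinds 2035-03-20 to 2035-01-01.
Applying '+192 days' to 2035-01-01: counting 192 days forward gives 2035-07-12.
`weekday 5` advances to the next Friday; 2035-07-12 is a Thursday, so it moves forward to 2035-07-13.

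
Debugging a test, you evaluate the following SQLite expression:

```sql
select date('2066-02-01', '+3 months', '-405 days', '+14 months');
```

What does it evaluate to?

Adding +3 months to 2066-02-01 gives 2066-05-01.
Applying '-405 days' to 2066-05-01: counting 405 days back gives 2065-03-22.
Adding +14 months to 2065-03-22 gives 2066-05-22.

2066-05-22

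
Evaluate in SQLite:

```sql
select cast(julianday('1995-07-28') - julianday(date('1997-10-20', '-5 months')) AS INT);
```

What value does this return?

-662

Adding -5 months to 1997-10-20 gives 1997-05-20.
3 days remain in July 1995 after the 28th (31 − 28).
Full months from August 1995 through April 1997 contribute their day counts.
Then 20 days into May 1997.
Total: 3 + 31 + 30 + 31 + 30 + 31 + 31 + 29 + 31 + 30 + 31 + 30 + 31 + 31 + 30 + 31 + 30 + 31 + 31 + 28 + 31 + 30 + 20 = 662.
The subtraction is earlier − later, so the result is −662 → -662.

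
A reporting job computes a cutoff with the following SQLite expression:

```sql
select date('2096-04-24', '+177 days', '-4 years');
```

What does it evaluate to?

Applying '+177 days' to 2096-04-24: counting 177 days forward gives 2096-10-18.
Adding -4 years to 2096-10-18 gives 2092-10-18.

2092-10-18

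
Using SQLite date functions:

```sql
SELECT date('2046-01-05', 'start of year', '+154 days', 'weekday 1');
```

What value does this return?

2046-06-04

`start of year` rewinds 2046-01-05 to 2046-01-01.
Applying '+154 days' to 2046-01-01: counting 154 days forward gives 2046-06-04.
`weekday 1` advances to the next Monday; 2046-06-04 is already a Monday, so it stays at 2046-06-04.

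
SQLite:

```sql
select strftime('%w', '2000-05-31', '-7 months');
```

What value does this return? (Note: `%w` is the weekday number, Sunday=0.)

0

First apply '-7 months': 2000-05-31 → 1999-10-31.
1999-10-31 is a Sunday; with Sunday=0 that is 0.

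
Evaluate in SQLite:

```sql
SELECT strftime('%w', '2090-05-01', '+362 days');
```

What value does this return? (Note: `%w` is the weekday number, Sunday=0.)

6

First apply '+362 days': 2090-05-01 → 2091-04-28.
2091-04-28 is a Saturday; with Sunday=0 that is 6.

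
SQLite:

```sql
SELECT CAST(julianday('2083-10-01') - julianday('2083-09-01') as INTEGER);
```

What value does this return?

30

29 days remain in September 2083 after the 1st (30 − 1).
Then 1 day into October 2083.
Total: 29 + 1 = 30.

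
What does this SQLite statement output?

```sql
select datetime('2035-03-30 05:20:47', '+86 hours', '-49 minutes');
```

2035-04-02 18:31:47

+86 hours from 2035-03-30 05:20:47 is 2035-04-02 19:20:47 (crosses midnight).
-49 minutes from 2035-04-02 19:20:47 is 2035-04-02 18:31:47.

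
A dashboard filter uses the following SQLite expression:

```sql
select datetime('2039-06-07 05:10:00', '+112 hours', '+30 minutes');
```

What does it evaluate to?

+112 hours from 2039-06-07 05:10:00 is 2039-06-11 21:10:00 (crosses midnight).
+30 minutes from 2039-06-11 21:10:00 is 2039-06-11 21:40:00.

2039-06-11 21:40:00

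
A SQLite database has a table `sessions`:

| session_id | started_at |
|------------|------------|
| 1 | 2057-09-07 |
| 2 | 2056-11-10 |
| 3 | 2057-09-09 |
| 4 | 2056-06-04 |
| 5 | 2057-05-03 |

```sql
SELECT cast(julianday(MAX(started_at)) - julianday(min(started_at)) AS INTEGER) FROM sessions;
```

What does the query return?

MIN = 2056-06-04, MAX = 2057-09-09.
26 days remain in June 2056 after the 4th (30 − 4).
Full months from July 2056 through August 2057 contribute their day counts.
Then 9 days into September 2057.
Total: 26 + 31 + 31 + 30 + 31 + 30 + 31 + 31 + 28 + 31 + 30 + 31 + 30 + 31 + 31 + 9 = 462.

462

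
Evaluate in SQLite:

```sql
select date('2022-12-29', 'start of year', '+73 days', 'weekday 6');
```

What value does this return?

`start of year` rewinds 2022-12-29 to 2022-01-01.
Applying '+73 days' to 2022-01-01: counting 73 days forward gives 2022-03-15.
`weekday 6` advances to the next Saturday; 2022-03-15 is a Tuesday, so it moves forward to 2022-03-19.

2022-03-19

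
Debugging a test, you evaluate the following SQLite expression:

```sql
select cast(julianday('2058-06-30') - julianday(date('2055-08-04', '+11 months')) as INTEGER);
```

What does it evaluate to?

726

Adding +11 months to 2055-08-04 gives 2056-07-04.
27 days remain in July 2056 after the 4th (31 − 4).
Full months from August 2056 through May 2058 contribute their day counts.
Then 30 days into June 2058.
Total: 27 + 31 + 30 + 31 + 30 + 31 + 31 + 28 + 31 + 30 + 31 + 30 + 31 + 31 + 30 + 31 + 30 + 31 + 31 + 28 + 31 + 30 + 31 + 30 = 726.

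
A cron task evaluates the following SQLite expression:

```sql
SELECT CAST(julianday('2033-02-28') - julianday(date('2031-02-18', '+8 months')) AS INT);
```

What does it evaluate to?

499

Adding +8 months to 2031-02-18 gives 2031-10-18.
13 days remain in October 2031 after the 18th (31 − 18).
Full months from November 2031 through January 2033 contribute their day counts.
Then 28 days into February 2033.
Total: 13 + 30 + 31 + 31 + 29 + 31 + 30 + 31 + 30 + 31 + 31 + 30 + 31 + 30 + 31 + 31 + 28 = 499.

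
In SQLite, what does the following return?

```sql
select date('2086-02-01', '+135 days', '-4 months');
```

2086-02-16

Applying '+135 days' to 2086-02-01: counting 135 days forward gives 2086-06-16.
Adding -4 months to 2086-06-16 gives 2086-02-16.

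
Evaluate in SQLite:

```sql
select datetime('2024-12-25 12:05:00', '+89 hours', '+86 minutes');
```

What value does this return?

+89 hours from 2024-12-25 12:05:00 is 2024-12-29 05:05:00 (crosses midnight).
86 minutes = 1h 26m; +86 minutes from 2024-12-29 05:05:00 is 2024-12-29 06:31:00.

2024-12-29 06:31:00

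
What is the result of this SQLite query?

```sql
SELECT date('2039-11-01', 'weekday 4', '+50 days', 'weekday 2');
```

2039-12-27

`weekday 4` advances to the next Thursday; 2039-11-01 is a Tuesday, so it moves forward to 2039-11-03.
Applying '+50 days' to 2039-11-03: counting 50 days forward gives 2039-12-23.
`weekday 2` advances to the next Tuesday; 2039-12-23 is a Friday, so it moves forward to 2039-12-27.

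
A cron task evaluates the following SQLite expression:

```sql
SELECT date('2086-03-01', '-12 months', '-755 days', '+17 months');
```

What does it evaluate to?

Adding -12 months to 2086-03-01 gives 2085-03-01.
Applying '-755 days' to 2085-03-01: counting 755 days back gives 2083-02-05.
Adding +17 months to 2083-02-05 gives 2084-07-05.

2084-07-05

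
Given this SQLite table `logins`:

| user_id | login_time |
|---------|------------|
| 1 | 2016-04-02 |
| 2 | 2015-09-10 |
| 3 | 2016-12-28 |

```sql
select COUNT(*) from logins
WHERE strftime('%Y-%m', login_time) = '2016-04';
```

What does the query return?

1

Rows with year-month 2016-04: 2016-04-02 → 1.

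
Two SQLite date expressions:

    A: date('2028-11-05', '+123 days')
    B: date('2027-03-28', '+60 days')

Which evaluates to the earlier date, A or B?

A = 2029-03-08.
B = 2027-05-27.
B is earlier.

B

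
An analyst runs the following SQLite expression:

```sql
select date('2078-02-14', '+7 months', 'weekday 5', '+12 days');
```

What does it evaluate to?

2078-09-28

Adding +7 months to 2078-02-14 gives 2078-09-14.
`weekday 5` advances to the next Friday; 2078-09-14 is a Wednesday, so it moves forward to 2078-09-16.
Advancing 12 more days within September lands on 2078-09-28.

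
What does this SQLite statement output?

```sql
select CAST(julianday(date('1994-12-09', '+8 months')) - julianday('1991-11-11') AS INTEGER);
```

1367

Adding +8 months to 1994-12-09 gives 1995-08-09.
19 days remain in November 1991 after the 11th (30 − 11).
Full months from December 1991 through July 1995 contribute their day counts.
Then 9 days into August 1995.
Total: 19 + 31 + 31 + 29 + 31 + 30 + 31 + 30 + 31 + 31 + 30 + 31 + 30 + 31 + 31 + 28 + 31 + 30 + 31 + 30 + 31 + 31 + 30 + 31 + 30 + 31 + 31 + 28 + 31 + 30 + 31 + 30 + 31 + 31 + 30 + 31 + 30 + 31 + 31 + 28 + 31 + 30 + 31 + 30 + 31 + 9 = 1367.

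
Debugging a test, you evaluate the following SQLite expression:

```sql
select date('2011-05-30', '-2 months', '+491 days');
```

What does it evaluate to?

2012-08-02

Adding -2 months to 2011-05-30 gives 2011-03-30.
Applying '+491 days' to 2011-03-30: counting 491 days forward gives 2012-08-02.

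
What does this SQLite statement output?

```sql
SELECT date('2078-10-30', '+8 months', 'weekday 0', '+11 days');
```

Adding +8 months to 2078-10-30 gives 2079-06-30.
`weekday 0` advances to the next Sunday; 2079-06-30 is a Friday, so it moves forward to 2079-07-02.
Advancing 11 more days within July lands on 2079-07-13.

2079-07-13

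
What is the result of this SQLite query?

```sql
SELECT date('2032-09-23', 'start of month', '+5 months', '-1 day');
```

2033-01-31

`start of month` rewinds 2032-09-23 to 2032-09-01.
Adding +5 months to 2032-09-01 gives 2033-02-01.
Going back 1 day from 2033-02-01 reaches 2033-01-31 (last day of January, 31 days).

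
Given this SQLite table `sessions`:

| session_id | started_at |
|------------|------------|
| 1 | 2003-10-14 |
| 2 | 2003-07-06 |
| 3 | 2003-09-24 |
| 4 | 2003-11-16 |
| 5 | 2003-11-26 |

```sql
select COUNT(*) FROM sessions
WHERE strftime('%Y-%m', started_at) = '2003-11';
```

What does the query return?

2

Rows with year-month 2003-11: 2003-11-16, 2003-11-26 → 2.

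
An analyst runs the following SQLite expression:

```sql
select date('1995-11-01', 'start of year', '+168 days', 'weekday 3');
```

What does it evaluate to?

`start of year` rewinds 1995-11-01 to 1995-01-01.
Applying '+168 days' to 1995-01-01: counting 168 days forward gives 1995-06-18.
`weekday 3` advances to the next Wednesday; 1995-06-18 is a Sunday, so it moves forward to 1995-06-21.

1995-06-21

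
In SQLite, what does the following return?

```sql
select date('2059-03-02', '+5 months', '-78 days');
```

2059-05-16

Adding +5 months to 2059-03-02 gives 2059-08-02.
Applying '-78 days' to 2059-08-02: counting 78 days back gives 2059-05-16.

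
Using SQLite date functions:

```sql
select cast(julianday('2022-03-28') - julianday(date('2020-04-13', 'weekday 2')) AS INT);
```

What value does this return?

`weekday 2` advances to the next Tuesday; 2020-04-13 is a Monday, so it moves forward to 2020-04-14.
16 days remain in April 2020 after the 14th (30 − 14).
Full months from May 2020 through February 2022 contribute their day counts.
Then 28 days into March 2022.
Total: 16 + 31 + 30 + 31 + 31 + 30 + 31 + 30 + 31 + 31 + 28 + 31 + 30 + 31 + 30 + 31 + 31 + 30 + 31 + 30 + 31 + 31 + 28 + 28 = 713.

713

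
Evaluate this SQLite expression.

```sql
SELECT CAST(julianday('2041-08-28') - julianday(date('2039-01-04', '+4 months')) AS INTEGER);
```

847

Adding +4 months to 2039-01-04 gives 2039-05-04.
27 days remain in May 2039 after the 4th (31 − 4).
Full months from June 2039 through July 2041 contribute their day counts.
Then 28 days into August 2041.
Total: 27 + 30 + 31 + 31 + 30 + 31 + 30 + 31 + 31 + 29 + 31 + 30 + 31 + 30 + 31 + 31 + 30 + 31 + 30 + 31 + 31 + 28 + 31 + 30 + 31 + 30 + 31 + 28 = 847.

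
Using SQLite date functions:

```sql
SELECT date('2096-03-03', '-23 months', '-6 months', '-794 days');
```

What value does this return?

Adding -23 months to 2096-03-03 gives 2094-04-03.
Adding -6 months to 2094-04-03 gives 2093-10-03.
Applying '-794 days' to 2093-10-03: counting 794 days back gives 2091-08-01.

2091-08-01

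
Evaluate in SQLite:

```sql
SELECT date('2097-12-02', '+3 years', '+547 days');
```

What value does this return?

Adding +3 years to 2097-12-02 gives 2100-12-02.
Applying '+547 days' to 2100-12-02: counting 547 days forward gives 2102-06-02.

2102-06-02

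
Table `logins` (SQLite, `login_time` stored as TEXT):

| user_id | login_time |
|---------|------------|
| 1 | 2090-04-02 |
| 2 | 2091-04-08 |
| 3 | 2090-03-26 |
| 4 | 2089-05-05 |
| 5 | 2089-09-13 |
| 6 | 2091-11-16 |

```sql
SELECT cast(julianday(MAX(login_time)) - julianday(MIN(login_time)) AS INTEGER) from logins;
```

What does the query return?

MIN = 2089-05-05, MAX = 2091-11-16.
26 days remain in May 2089 after the 5th (31 − 5).
Full months from June 2089 through October 2091 contribute their day counts.
Then 16 days into November 2091.
Total: 26 + 30 + 31 + 31 + 30 + 31 + 30 + 31 + 31 + 28 + 31 + 30 + 31 + 30 + 31 + 31 + 30 + 31 + 30 + 31 + 31 + 28 + 31 + 30 + 31 + 30 + 31 + 31 + 30 + 31 + 16 = 925.

925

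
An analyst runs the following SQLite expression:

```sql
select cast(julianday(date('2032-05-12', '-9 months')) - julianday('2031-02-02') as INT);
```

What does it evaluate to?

Adding -9 months to 2032-05-12 gives 2031-08-12.
26 days remain in February 2031 after the 2nd (28 − 2).
March 2031: 31 days.
April 2031: 30 days.
May 2031: 31 days.
June 2031: 30 days.
July 2031: 31 days.
Then 12 days into August 2031.
Total: 26 + 31 + 30 + 31 + 30 + 31 + 12 = 191.

191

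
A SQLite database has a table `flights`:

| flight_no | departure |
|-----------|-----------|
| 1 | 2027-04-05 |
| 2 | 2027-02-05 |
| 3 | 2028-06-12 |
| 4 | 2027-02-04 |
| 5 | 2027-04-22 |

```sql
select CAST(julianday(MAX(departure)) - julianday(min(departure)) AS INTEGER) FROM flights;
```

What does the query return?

MIN = 2027-02-04, MAX = 2028-06-12.
24 days remain in February 2027 after the 4th (28 − 4).
Full months from March 2027 through May 2028 contribute their day counts.
Then 12 days into June 2028.
Total: 24 + 31 + 30 + 31 + 30 + 31 + 31 + 30 + 31 + 30 + 31 + 31 + 29 + 31 + 30 + 31 + 12 = 494.

494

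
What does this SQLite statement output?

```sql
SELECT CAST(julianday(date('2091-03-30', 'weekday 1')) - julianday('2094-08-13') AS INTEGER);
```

`weekday 1` advances to the next Monday; 2091-03-30 is a Friday, so it moves forward to 2091-04-02.
28 days remain in April 2091 after the 2nd (30 − 2).
Full months from May 2091 through July 2094 contribute their day counts.
Then 13 days into August 2094.
Total: 28 + 31 + 30 + 31 + 31 + 30 + 31 + 30 + 31 + 31 + 29 + 31 + 30 + 31 + 30 + 31 + 31 + 30 + 31 + 30 + 31 + 31 + 28 + 31 + 30 + 31 + 30 + 31 + 31 + 30 + 31 + 30 + 31 + 31 + 28 + 31 + 30 + 31 + 30 + 31 + 13 = 1229.
The subtraction is earlier − later, so the result is −1229 → -1229.

-1229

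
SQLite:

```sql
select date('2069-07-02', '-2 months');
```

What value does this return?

2069-05-02

Adding -2 months to 2069-07-02 gives 2069-05-02.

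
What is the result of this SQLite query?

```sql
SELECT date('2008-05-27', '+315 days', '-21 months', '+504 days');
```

Applying '+315 days' to 2008-05-27: counting 315 days forward gives 2009-04-07.
Adding -21 months to 2009-04-07 gives 2007-07-07.
Applying '+504 days' to 2007-07-07: counting 504 days forward gives 2008-11-22.

2008-11-22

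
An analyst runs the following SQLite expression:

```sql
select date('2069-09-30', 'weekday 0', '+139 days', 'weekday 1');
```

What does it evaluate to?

`weekday 0` advances to the next Sunday; 2069-09-30 is a Monday, so it moves forward to 2069-10-06.
Applying '+139 days' to 2069-10-06: counting 139 days forward gives 2070-02-22.
`weekday 1` advances to the next Monday; 2070-02-22 is a Saturday, so it moves forward to 2070-02-24.

2070-02-24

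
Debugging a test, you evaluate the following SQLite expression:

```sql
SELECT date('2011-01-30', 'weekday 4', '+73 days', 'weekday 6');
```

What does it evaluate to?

2011-04-23

`weekday 4` advances to the next Thursday; 2011-01-30 is a Sunday, so it moves forward to 2011-02-03.
Applying '+73 days' to 2011-02-03: counting 73 days forward gives 2011-04-17.
`weekday 6` advances to the next Saturday; 2011-04-17 is a Sunday, so it moves forward to 2011-04-23.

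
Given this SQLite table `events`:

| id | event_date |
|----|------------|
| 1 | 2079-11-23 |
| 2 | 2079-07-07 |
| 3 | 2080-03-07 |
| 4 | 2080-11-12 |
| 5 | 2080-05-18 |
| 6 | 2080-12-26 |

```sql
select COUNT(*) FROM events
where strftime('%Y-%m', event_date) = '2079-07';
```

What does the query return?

1

Rows with year-month 2079-07: 2079-07-07 → 1.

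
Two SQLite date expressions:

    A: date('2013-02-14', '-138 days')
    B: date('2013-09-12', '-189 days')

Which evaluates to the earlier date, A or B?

A

A = 2012-09-29.
B = 2013-03-07.
A is earlier.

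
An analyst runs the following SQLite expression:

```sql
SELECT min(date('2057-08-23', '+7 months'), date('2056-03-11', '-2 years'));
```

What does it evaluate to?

2054-03-11

date('2057-08-23', '+7 months') → 2058-03-23.
date('2056-03-11', '-2 years') → 2054-03-11.
Earlier of the two is 2054-03-11.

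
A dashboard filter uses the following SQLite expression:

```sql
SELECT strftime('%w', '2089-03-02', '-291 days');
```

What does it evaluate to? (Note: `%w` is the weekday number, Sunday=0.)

First apply '-291 days': 2089-03-02 → 2088-05-15.
2088-05-15 is a Saturday; with Sunday=0 that is 6.

6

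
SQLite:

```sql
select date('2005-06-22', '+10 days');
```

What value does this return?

June 2005 has 30 days; 8 remain after the 22nd, so 9 days reach 2005-07-01.
Advancing 1 more day within July lands on 2005-07-02.

2005-07-02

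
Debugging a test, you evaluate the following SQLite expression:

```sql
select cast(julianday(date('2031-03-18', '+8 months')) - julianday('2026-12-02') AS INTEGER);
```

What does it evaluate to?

Adding +8 months to 2031-03-18 gives 2031-11-18.
29 days remain in December 2026 after the 2nd (31 − 2).
Full months from January 2027 through October 2031 contribute their day counts.
Then 18 days into November 2031.
Total: 29 + 31 + 28 + 31 + 30 + 31 + 30 + 31 + 31 + 30 + 31 + 30 + 31 + 31 + 29 + 31 + 30 + 31 + 30 + 31 + 31 + 30 + 31 + 30 + 31 + 31 + 28 + 31 + 30 + 31 + 30 + 31 + 31 + 30 + 31 + 30 + 31 + 31 + 28 + 31 + 30 + 31 + 30 + 31 + 31 + 30 + 31 + 30 + 31 + 31 + 28 + 31 + 30 + 31 + 30 + 31 + 31 + 30 + 31 + 18 = 1812.

1812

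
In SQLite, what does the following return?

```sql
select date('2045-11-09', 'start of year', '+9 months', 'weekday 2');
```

`start of year` rewinds 2045-11-09 to 2045-01-01.
Adding +9 months to 2045-01-01 gives 2045-10-01.
`weekday 2` advances to the next Tuesday; 2045-10-01 is a Sunday, so it moves forward to 2045-10-03.

2045-10-03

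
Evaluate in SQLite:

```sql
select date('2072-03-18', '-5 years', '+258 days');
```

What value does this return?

2067-12-01

Adding -5 years to 2072-03-18 gives 2067-03-18.
Applying '+258 days' to 2067-03-18: counting 258 days forward gives 2067-12-01.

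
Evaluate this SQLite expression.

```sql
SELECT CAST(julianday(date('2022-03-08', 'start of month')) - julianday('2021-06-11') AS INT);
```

`start of month` rewinds 2022-03-08 to 2022-03-01.
19 days remain in June 2021 after the 11th (30 − 11).
Full months from July 2021 through February 2022 contribute their day counts.
Then 1 day into March 2022.
Total: 19 + 31 + 31 + 30 + 31 + 30 + 31 + 31 + 28 + 1 = 263.

263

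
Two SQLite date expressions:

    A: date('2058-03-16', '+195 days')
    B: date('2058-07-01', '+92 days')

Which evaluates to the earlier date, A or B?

A = 2058-09-27.
B = 2058-10-01.
A is earlier.

A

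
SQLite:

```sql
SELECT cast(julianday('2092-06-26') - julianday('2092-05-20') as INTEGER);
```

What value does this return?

11 days remain in May 2092 after the 20th (31 − 20).
Then 26 days into June 2092.
Total: 11 + 26 = 37.

37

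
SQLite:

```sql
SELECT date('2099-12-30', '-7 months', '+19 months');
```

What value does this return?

2100-12-30

Adding -7 months to 2099-12-30 gives 2099-05-30.
Adding +19 months to 2099-05-30 gives 2100-12-30.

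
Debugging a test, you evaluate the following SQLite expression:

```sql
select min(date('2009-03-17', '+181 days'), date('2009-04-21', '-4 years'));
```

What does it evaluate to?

2005-04-21

date('2009-03-17', '+181 days') → 2009-09-14.
date('2009-04-21', '-4 years') → 2005-04-21.
Earlier of the two is 2005-04-21.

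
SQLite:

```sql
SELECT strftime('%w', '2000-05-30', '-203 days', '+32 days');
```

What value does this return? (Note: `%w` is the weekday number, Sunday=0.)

6

First apply '-203 days', '+32 days': 2000-05-30 → 1999-12-11.
1999-12-11 is a Saturday; with Sunday=0 that is 6.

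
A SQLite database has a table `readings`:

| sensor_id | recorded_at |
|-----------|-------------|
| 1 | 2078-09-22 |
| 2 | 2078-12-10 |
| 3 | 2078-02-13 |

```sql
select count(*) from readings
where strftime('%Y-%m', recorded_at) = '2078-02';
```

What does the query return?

1

Rows with year-month 2078-02: 2078-02-13 → 1.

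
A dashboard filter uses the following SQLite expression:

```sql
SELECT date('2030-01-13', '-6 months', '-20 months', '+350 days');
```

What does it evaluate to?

Adding -6 months to 2030-01-13 gives 2029-07-13.
Adding -20 months to 2029-07-13 gives 2027-11-13.
Applying '+350 days' to 2027-11-13: counting 350 days forward gives 2028-10-28.

2028-10-28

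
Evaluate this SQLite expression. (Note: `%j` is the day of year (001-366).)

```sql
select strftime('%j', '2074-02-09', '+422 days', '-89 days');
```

First apply '+422 days', '-89 days': 2074-02-09 → 2075-01-08.
Day-of-year for 2075-01-08: days since 2075-01-01 inclusive = 8, zero-padded to 008.

008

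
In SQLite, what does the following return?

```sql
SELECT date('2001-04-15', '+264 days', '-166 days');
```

2001-07-22

Applying '+264 days' to 2001-04-15: counting 264 days forward gives 2002-01-04.
Applying '-166 days' to 2002-01-04: counting 166 days back gives 2001-07-22.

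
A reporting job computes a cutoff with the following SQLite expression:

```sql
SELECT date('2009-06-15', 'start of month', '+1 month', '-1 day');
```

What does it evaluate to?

`start of month` rewinds 2009-06-15 to 2009-06-01.
Adding +1 month to 2009-06-01 gives 2009-07-01.
Going back 1 day from 2009-07-01 reaches 2009-06-30 (last day of June, 30 days).

2009-06-30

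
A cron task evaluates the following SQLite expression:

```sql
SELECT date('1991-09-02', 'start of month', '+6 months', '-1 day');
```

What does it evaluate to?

1992-02-29

`start of month` rewinds 1991-09-02 to 1991-09-01.
Adding +6 months to 1991-09-01 gives 1992-03-01.
Going back 1 day from 1992-03-01 reaches 1992-02-29 (last day of February, 29 days).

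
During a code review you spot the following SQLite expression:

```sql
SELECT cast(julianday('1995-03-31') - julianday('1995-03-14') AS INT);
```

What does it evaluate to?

Both dates are in March 1995: 31 − 14 = 17.

17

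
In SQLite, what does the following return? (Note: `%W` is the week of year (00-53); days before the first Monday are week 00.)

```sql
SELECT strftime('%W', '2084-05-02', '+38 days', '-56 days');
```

First apply '+38 days', '-56 days': 2084-05-02 → 2084-04-14.
2084-04-14 is a Friday. SQLite's %W counts Mondays since the year started; the result is 15.

15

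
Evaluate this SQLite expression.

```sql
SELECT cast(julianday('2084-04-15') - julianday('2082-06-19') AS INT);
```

666

11 days remain in June 2082 after the 19th (30 − 19).
Full months from July 2082 through March 2084 contribute their day counts.
Then 15 days into April 2084.
Total: 11 + 31 + 31 + 30 + 31 + 30 + 31 + 31 + 28 + 31 + 30 + 31 + 30 + 31 + 31 + 30 + 31 + 30 + 31 + 31 + 29 + 31 + 15 = 666.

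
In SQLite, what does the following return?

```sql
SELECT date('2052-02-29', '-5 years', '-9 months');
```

2046-06-01

Adding -5 years to 2052-02-29 targets 2047-02-29, but 2047 is not a leap year, so SQLite normalizes to 2047-03-01.
Adding -9 months to 2047-03-01 gives 2046-06-01.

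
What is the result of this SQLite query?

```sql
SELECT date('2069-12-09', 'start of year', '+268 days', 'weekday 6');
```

`start of year` rewinds 2069-12-09 to 2069-01-01.
Applying '+268 days' to 2069-01-01: counting 268 days forward gives 2069-09-26.
`weekday 6` advances to the next Saturday; 2069-09-26 is a Thursday, so it moves forward to 2069-09-28.

2069-09-28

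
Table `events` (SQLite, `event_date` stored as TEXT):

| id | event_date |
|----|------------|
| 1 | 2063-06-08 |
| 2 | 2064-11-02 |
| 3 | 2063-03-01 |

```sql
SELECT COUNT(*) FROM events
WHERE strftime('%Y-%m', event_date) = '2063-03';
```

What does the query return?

1

Rows with year-month 2063-03: 2063-03-01 → 1.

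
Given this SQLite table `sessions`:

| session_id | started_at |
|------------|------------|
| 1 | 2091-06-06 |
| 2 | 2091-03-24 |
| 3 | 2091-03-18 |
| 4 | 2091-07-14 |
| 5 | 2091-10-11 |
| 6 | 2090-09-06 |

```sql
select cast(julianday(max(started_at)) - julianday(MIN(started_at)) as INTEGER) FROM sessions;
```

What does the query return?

400

MIN = 2090-09-06, MAX = 2091-10-11.
24 days remain in September 2090 after the 6th (30 − 6).
Full months from October 2090 through September 2091 contribute their day counts.
Then 11 days into October 2091.
Total: 24 + 31 + 30 + 31 + 31 + 28 + 31 + 30 + 31 + 30 + 31 + 31 + 30 + 11 = 400.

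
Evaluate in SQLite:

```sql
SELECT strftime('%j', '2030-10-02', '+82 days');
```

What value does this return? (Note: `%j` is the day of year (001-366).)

First apply '+82 days': 2030-10-02 → 2030-12-23.
Day-of-year for 2030-12-23: days since 2030-01-01 inclusive = 357, zero-padded to 357.

357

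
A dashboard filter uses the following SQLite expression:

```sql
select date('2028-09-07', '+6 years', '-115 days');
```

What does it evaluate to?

2034-05-15

Adding +6 years to 2028-09-07 gives 2034-09-07.
Applying '-115 days' to 2034-09-07: counting 115 days back gives 2034-05-15.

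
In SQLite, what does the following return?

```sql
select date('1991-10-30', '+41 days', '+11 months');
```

1992-11-10

Applying '+41 days' to 1991-10-30: counting 41 days forward gives 1991-12-10.
Adding +11 months to 1991-12-10 gives 1992-11-10.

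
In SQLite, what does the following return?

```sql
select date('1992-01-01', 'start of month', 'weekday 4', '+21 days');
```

`start of month` rewinds 1992-01-01 to 1992-01-01.
`weekday 4` advances to the next Thursday; 1992-01-01 is a Wednesday, so it moves forward to 1992-01-02.
Advancing 21 more days within January lands on 1992-01-23.

1992-01-23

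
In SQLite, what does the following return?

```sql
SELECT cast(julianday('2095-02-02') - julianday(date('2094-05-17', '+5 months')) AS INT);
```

108

Adding +5 months to 2094-05-17 gives 2094-10-17.
14 days remain in October 2094 after the 17th (31 − 17).
November 2094: 30 days.
December 2094: 31 days.
January 2095: 31 days.
Then 2 days into February 2095.
Total: 14 + 30 + 31 + 31 + 2 = 108.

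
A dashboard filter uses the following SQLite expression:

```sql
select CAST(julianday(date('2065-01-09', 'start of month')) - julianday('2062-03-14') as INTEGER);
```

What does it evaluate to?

`start of month` rewinds 2065-01-09 to 2065-01-01.
17 days remain in March 2062 after the 14th (31 − 14).
Full months from April 2062 through December 2064 contribute their day counts.
Then 1 day into January 2065.
Total: 17 + 30 + 31 + 30 + 31 + 31 + 30 + 31 + 30 + 31 + 31 + 28 + 31 + 30 + 31 + 30 + 31 + 31 + 30 + 31 + 30 + 31 + 31 + 29 + 31 + 30 + 31 + 30 + 31 + 31 + 30 + 31 + 30 + 31 + 1 = 1024.

1024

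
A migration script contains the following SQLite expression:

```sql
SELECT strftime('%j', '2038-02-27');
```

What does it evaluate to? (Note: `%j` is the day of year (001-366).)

Day-of-year for 2038-02-27: days since 2038-01-01 inclusive = 58, zero-padded to 058.

058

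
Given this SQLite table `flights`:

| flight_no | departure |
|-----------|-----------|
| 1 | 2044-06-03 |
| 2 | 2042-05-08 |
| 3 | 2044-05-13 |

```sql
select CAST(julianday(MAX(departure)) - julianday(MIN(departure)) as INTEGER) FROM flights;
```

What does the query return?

757

MIN = 2042-05-08, MAX = 2044-06-03.
23 days remain in May 2042 after the 8th (31 − 8).
Full months from June 2042 through May 2044 contribute their day counts.
Then 3 days into June 2044.
Total: 23 + 30 + 31 + 31 + 30 + 31 + 30 + 31 + 31 + 28 + 31 + 30 + 31 + 30 + 31 + 31 + 30 + 31 + 30 + 31 + 31 + 29 + 31 + 30 + 31 + 3 = 757.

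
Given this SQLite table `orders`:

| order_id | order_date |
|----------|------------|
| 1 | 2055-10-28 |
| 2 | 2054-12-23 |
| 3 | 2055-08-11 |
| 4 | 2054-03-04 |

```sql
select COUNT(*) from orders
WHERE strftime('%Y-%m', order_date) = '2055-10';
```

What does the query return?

1

Rows with year-month 2055-10: 2055-10-28 → 1.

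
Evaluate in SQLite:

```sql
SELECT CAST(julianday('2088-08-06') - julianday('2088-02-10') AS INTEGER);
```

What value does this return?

178

19 days remain in February 2088 after the 10th (29 − 10).
March 2088: 31 days.
April 2088: 30 days.
May 2088: 31 days.
June 2088: 30 days.
July 2088: 31 days.
Then 6 days into August 2088.
Total: 19 + 31 + 30 + 31 + 30 + 31 + 6 = 178.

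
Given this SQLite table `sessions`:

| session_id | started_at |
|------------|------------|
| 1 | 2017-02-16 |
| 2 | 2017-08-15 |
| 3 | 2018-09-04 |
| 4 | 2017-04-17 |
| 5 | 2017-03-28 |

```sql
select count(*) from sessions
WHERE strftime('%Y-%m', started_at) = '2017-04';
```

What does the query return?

Rows with year-month 2017-04: 2017-04-17 → 1.

1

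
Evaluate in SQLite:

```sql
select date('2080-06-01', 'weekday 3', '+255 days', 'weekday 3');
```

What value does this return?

`weekday 3` advances to the next Wednesday; 2080-06-01 is a Saturday, so it moves forward to 2080-06-05.
Applying '+255 days' to 2080-06-05: counting 255 days forward gives 2081-02-15.
`weekday 3` advances to the next Wednesday; 2081-02-15 is a Saturday, so it moves forward to 2081-02-19.

2081-02-19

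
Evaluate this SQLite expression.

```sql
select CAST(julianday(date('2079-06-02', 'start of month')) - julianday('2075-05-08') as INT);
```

`start of month` rewinds 2079-06-02 to 2079-06-01.
23 days remain in May 2075 after the 8th (31 − 8).
Full months from June 2075 through May 2079 contribute their day counts.
Then 1 day into June 2079.
Total: 23 + 30 + 31 + 31 + 30 + 31 + 30 + 31 + 31 + 29 + 31 + 30 + 31 + 30 + 31 + 31 + 30 + 31 + 30 + 31 + 31 + 28 + 31 + 30 + 31 + 30 + 31 + 31 + 30 + 31 + 30 + 31 + 31 + 28 + 31 + 30 + 31 + 30 + 31 + 31 + 30 + 31 + 30 + 31 + 31 + 28 + 31 + 30 + 31 + 1 = 1485.

1485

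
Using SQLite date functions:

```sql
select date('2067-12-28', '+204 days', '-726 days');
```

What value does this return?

Applying '+204 days' to 2067-12-28: counting 204 days forward gives 2068-07-19.
Applying '-726 days' to 2068-07-19: counting 726 days back gives 2066-07-24.

2066-07-24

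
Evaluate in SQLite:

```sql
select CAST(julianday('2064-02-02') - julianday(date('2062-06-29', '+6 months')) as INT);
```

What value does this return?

400

Adding +6 months to 2062-06-29 gives 2062-12-29.
2 days remain in December 2062 after the 29th (31 − 29).
Full months from January 2063 through January 2064 contribute their day counts.
Then 2 days into February 2064.
Total: 2 + 31 + 28 + 31 + 30 + 31 + 30 + 31 + 31 + 30 + 31 + 30 + 31 + 31 + 2 = 400.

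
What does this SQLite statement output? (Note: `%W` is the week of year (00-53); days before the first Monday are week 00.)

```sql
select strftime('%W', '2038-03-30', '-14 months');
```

First apply '-14 months': 2038-03-30 → 2037-01-30.
2037-01-30 is a Friday. SQLite's %W counts Mondays since the year started; the result is 04.

04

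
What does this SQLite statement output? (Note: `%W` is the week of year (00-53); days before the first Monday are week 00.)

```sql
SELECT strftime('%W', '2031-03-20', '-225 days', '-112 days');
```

First apply '-225 days', '-112 days': 2031-03-20 → 2030-04-17.
2030-04-17 is a Wednesday. SQLite's %W counts Mondays since the year started; the result is 15.

15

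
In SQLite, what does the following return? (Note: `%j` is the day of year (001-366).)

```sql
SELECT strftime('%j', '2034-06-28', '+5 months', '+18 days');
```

350

First apply '+5 months', '+18 days': 2034-06-28 → 2034-12-16.
Day-of-year for 2034-12-16: days since 2034-01-01 inclusive = 350, zero-padded to 350.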